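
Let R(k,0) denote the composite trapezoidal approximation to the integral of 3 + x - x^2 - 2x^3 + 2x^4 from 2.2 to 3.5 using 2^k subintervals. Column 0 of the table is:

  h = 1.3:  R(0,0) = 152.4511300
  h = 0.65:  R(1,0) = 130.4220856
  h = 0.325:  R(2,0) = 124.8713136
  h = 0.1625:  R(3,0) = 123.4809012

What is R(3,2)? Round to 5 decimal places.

R(2,1) = (4·124.8713136 − 130.4220856) / 3 = 123.0210563
R(3,1) = (4·123.4809012 − 124.8713136) / 3 = 123.0174304
R(3,2) = 123.0174304 + (123.0174304 − 123.0210563)/15 = 123.0171887
(Column j=1 coincides with Simpson's rule on the same nodes.)

123.01719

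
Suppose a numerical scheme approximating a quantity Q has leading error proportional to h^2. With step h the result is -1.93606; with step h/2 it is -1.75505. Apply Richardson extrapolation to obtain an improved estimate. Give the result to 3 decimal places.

The leading error scales as h^2; refining by a factor of 2 reduces it by 2^2 = 4.
Extrapolated value = (4·A(h/2) − A(h)) / (4 − 1)
= (4·(-1.75505) − (-1.93606)) / 3
= -5.08414 / 3 = -1.69471

-1.695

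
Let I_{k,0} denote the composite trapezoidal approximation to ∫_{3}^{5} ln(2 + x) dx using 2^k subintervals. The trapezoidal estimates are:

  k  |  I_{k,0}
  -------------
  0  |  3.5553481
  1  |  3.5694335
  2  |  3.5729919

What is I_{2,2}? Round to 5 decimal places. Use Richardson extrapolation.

Richardson extrapolation on the trapezoidal column (denominator 4−1=3):
I_{1,1} = 3.5694335 + (3.5694335 − 3.5553481)/3 = 3.5741286
I_{2,1} = (4·3.5729919 − 3.5694335) / 3 = 3.5741780
I_{2,2} = 3.5741780 + (3.5741780 − 3.5741286)/15 = 3.5741813

3.57418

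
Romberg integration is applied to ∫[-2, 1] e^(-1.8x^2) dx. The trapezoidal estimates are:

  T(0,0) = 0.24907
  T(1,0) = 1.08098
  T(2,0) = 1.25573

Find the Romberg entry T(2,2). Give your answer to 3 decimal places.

1.311

Richardson extrapolation on the trapezoidal column (denominator 4−1=3):
T(1,1) = (4·1.08098 − 0.24907) / 3 = 1.35828
T(2,1) = (4·1.25573 − 1.08098) / 3 = 1.31398
T(2,2) = 1.31398 + (1.31398 − 1.35828)/15 = 1.31103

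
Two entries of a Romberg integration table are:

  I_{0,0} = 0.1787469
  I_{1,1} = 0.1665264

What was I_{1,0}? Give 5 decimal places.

From I_{1,1} = (4·I_{1,0} − I_{0,0})/3, solve for I_{1,0}:
4·I_{1,0} = 3·0.1665264 + 0.1787469 = 0.6783261
I_{1,0} = 0.1695815

0.16958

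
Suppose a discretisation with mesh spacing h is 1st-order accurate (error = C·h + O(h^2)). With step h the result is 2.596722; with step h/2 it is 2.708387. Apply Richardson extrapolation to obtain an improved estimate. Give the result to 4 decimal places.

2.8201

The leading error scales as h; refining by a factor of 2 reduces it by 2^1 = 2.
Extrapolated value = (2·A(h/2) − A(h)) / (2 − 1)
= (2·2.708387 − 2.596722) / 1
= 2.820052 / 1 = 2.820052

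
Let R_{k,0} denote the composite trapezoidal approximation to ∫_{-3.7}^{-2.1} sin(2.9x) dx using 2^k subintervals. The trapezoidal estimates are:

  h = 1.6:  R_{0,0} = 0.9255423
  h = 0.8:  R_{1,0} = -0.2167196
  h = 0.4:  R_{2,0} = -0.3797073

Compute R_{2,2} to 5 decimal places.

-0.42314

Richardson extrapolation on the trapezoidal column (denominator 4−1=3):
R_{1,1} = (4·(-0.2167196) − 0.9255423) / 3 = -0.5974736
R_{2,1} = -0.3797073 + (-0.3797073 − (-0.2167196))/3 = -0.4340365
R_{2,2} = -0.4340365 + (-0.4340365 − (-0.5974736))/15 = -0.4231407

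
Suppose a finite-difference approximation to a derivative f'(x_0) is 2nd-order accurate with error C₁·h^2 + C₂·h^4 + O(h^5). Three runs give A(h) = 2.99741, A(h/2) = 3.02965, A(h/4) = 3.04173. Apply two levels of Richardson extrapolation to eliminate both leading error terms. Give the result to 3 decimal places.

First eliminate the h^2 term (factor 2^2 = 4):
  B₁ = (4·3.02965 − 2.99741)/3 = 3.04040
  B₂ = (4·3.04173 − 3.02965)/3 = 3.04576
Then eliminate the h^4 term (factor 2^4 = 16):
  (16·3.04576 − 3.04040)/15 = 3.04612

3.046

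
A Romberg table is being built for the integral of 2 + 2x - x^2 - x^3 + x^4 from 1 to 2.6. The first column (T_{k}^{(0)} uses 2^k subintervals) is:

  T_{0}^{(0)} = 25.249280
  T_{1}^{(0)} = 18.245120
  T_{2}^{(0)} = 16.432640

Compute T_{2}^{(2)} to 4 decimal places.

15.8230

T_{1}^{(1)} = (4·18.245120 − 25.249280) / 3 = 15.910400
T_{2}^{(1)} = 16.432640 + (16.432640 − 18.245120)/3 = 15.828480
T_{2}^{(2)} = 15.828480 + (15.828480 − 15.910400)/15 = 15.823019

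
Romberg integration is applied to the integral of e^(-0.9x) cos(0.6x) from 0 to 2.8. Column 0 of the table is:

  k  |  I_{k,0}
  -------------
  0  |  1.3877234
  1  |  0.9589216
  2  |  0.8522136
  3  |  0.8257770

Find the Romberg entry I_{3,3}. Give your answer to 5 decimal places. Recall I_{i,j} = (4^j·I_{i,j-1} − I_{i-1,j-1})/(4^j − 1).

Richardson extrapolation on the trapezoidal column (denominator 4−1=3):
I_{1,1} = 0.9589216 + (0.9589216 − 1.3877234)/3 = 0.8159877
I_{2,1} = (4·0.8522136 − 0.9589216) / 3 = 0.8166443
I_{3,1} = 0.8257770 + (0.8257770 − 0.8522136)/3 = 0.8169648
I_{2,2} = 0.8166443 + (0.8166443 − 0.8159877)/15 = 0.8166881
I_{3,2} = (16·0.8169648 − 0.8166443) / 15 = 0.8169862
I_{3,3} = 0.8169862 + (0.8169862 − 0.8166881)/63 = 0.8169909
(Column j=1 coincides with Simpson's rule on the same nodes.)

0.81699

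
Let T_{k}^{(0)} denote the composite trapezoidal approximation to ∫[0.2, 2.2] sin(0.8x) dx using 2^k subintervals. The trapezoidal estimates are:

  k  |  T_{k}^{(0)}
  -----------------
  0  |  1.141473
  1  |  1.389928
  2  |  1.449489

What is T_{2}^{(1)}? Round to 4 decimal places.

Richardson extrapolation on the trapezoidal column (denominator 4−1=3):
T_{2}^{(1)} = (4·1.449489 − 1.389928) / 3 = 1.469343

1.4693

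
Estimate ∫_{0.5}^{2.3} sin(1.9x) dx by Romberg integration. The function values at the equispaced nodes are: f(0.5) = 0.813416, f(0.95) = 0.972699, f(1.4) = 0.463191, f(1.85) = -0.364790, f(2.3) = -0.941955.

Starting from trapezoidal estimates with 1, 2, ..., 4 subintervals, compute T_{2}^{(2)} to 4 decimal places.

T_{0}^{(0)} (trapezoid, 1 panel, h=1.8000): -0.115685
T_{1}^{(0)} (trapezoid, 2 panels, h=0.9000): 0.359029
T_{2}^{(0)} (trapezoid, 4 panels, h=0.4500): 0.453074
T_{1}^{(1)} = 0.359029 + (0.359029 − (-0.115685))/3 = 0.517267
T_{2}^{(1)} = 0.453074 + (0.453074 − 0.359029)/3 = 0.484422
T_{2}^{(2)} = 0.484422 + (0.484422 − 0.517267)/15 = 0.482232

0.4822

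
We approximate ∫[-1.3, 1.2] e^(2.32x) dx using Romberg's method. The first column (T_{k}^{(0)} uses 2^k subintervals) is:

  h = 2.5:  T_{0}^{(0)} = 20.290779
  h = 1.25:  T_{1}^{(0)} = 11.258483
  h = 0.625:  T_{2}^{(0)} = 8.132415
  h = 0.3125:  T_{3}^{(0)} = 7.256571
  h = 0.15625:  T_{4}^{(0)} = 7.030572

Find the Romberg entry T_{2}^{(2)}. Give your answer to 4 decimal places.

7.0132

T_{1}^{(1)} = (4·11.258483 − 20.290779) / 3 = 8.247718
T_{2}^{(1)} = 8.132415 + (8.132415 − 11.258483)/3 = 7.090392
T_{2}^{(2)} = (16·7.090392 − 8.247718) / 15 = 7.013237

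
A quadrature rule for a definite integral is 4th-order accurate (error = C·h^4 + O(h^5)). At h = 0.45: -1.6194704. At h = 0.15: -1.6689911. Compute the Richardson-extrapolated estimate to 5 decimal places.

-1.66961

Extrapolated value = (81·A(h/3) − A(h)) / (81 − 1)
= (81·(-1.6689911) − (-1.6194704)) / 80
= -133.5688087 / 80 = -1.6696101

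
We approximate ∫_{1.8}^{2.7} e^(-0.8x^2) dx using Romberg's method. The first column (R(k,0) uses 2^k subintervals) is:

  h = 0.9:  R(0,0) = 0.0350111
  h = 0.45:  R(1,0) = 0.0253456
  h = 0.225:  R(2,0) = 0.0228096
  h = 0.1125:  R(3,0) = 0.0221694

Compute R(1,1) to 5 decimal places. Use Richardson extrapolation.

0.02212

R(1,1) = 0.0253456 + (0.0253456 − 0.0350111)/3 = 0.0221238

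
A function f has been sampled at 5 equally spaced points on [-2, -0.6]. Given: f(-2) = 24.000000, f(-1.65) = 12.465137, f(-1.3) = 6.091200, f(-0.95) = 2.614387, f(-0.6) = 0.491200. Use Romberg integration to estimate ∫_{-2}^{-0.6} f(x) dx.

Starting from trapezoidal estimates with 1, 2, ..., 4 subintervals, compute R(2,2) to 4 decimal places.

11.3101

R(0,0) (trapezoid, 1 panel, h=1.4000): 17.143840
R(1,0) (trapezoid, 2 panels, h=0.7000): 12.835760
R(2,0) (trapezoid, 4 panels, h=0.3500): 11.695713
R(1,1) = 12.835760 + (12.835760 − 17.143840)/3 = 11.399733
R(2,1) = 11.695713 + (11.695713 − 12.835760)/3 = 11.315697
R(2,2) = 11.315697 + (11.315697 − 11.399733)/15 = 11.310095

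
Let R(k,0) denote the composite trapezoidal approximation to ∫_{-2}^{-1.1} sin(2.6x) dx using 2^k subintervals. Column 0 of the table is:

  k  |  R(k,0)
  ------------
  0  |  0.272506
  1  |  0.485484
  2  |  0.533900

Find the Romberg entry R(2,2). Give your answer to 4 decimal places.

Richardson extrapolation on the trapezoidal column (denominator 4−1=3):
R(1,1) = 0.485484 + (0.485484 − 0.272506)/3 = 0.556477
R(2,1) = (4·0.533900 − 0.485484) / 3 = 0.550039
R(2,2) = 0.550039 + (0.550039 − 0.556477)/15 = 0.549610

0.5496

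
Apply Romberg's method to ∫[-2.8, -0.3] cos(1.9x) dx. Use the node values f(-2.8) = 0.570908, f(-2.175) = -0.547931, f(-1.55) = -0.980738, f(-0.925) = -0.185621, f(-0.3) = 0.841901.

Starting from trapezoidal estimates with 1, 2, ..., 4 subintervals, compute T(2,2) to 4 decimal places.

-0.7042

T(0,0) (trapezoid, 1 panel, h=2.5000): 1.766011
T(1,0) (trapezoid, 2 panels, h=1.2500): -0.342917
T(2,0) (trapezoid, 4 panels, h=0.6250): -0.629928
T(1,1) = -0.342917 + (-0.342917 − 1.766011)/3 = -1.045893
T(2,1) = -0.629928 + (-0.629928 − (-0.342917))/3 = -0.725598
T(2,2) = -0.725598 + (-0.725598 − (-1.045893))/15 = -0.704245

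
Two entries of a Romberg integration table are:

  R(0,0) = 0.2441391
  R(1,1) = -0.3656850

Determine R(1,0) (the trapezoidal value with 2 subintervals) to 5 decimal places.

From R(1,1) = (4·R(1,0) − R(0,0))/3, solve for R(1,0):
4·R(1,0) = 3·(-0.3656850) + 0.2441391 = -0.8529159
R(1,0) = -0.2132290

-0.21323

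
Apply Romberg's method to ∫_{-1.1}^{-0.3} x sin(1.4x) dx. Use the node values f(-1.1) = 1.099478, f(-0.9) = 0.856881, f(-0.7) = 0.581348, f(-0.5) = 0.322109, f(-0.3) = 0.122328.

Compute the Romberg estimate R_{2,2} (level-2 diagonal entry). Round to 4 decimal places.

0.4734

R_{0,0} (trapezoid, 1 panel, h=0.8000): 0.488722
R_{1,0} (trapezoid, 2 panels, h=0.4000): 0.476900
R_{2,0} (trapezoid, 4 panels, h=0.2000): 0.474248
R_{1,1} = 0.476900 + (0.476900 − 0.488722)/3 = 0.472959
R_{2,1} = 0.474248 + (0.474248 − 0.476900)/3 = 0.473364
R_{2,2} = 0.473364 + (0.473364 − 0.472959)/15 = 0.473391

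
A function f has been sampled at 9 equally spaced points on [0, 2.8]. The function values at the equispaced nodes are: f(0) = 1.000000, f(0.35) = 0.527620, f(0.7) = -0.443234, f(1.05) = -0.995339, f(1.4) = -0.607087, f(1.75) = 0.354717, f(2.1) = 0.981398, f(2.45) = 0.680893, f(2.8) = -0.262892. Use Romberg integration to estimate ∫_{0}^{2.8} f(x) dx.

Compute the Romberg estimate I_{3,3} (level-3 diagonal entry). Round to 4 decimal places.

0.3290

I_{0,0} (trapezoid, 1 panel, h=2.8000): 1.031951
I_{1,0} (trapezoid, 2 panels, h=1.4000): -0.333946
I_{2,0} (trapezoid, 4 panels, h=0.7000): 0.209742
I_{3,0} (trapezoid, 8 panels, h=0.3500): 0.303633
I_{1,1} = -0.333946 + (-0.333946 − 1.031951)/3 = -0.789245
I_{2,1} = 0.209742 + (0.209742 − (-0.333946))/3 = 0.390971
I_{3,1} = 0.303633 + (0.303633 − 0.209742)/3 = 0.334930
I_{2,2} = 0.390971 + (0.390971 − (-0.789245))/15 = 0.469652
I_{3,2} = 0.334930 + (0.334930 − 0.390971)/15 = 0.331194
I_{3,3} = 0.331194 + (0.331194 − 0.469652)/63 = 0.328996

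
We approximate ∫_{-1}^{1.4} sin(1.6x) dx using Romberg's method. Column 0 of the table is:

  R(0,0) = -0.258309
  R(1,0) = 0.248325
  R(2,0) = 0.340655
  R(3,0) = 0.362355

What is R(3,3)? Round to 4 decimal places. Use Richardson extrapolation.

0.3695

R(1,1) = 0.248325 + (0.248325 − (-0.258309))/3 = 0.417203
R(2,1) = 0.340655 + (0.340655 − 0.248325)/3 = 0.371432
R(3,1) = (4·0.362355 − 0.340655) / 3 = 0.369588
R(2,2) = 0.371432 + (0.371432 − 0.417203)/15 = 0.368381
R(3,2) = (16·0.369588 − 0.371432) / 15 = 0.369465
R(3,3) = (64·0.369465 − 0.368381) / 63 = 0.369482
(Column j=1 coincides with Simpson's rule on the same nodes.)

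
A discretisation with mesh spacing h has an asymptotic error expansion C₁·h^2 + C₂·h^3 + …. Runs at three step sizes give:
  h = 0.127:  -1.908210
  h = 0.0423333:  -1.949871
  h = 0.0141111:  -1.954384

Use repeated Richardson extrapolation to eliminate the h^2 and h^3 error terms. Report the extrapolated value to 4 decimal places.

First eliminate the h^2 term (factor 3^2 = 9):
  B₁ = (9·(-1.949871) − (-1.908210))/8 = -1.955079
  B₂ = (9·(-1.954384) − (-1.949871))/8 = -1.954948
Then eliminate the h^3 term (factor 3^3 = 27):
  (27·(-1.954948) − (-1.955079))/26 = -1.954943

-1.9549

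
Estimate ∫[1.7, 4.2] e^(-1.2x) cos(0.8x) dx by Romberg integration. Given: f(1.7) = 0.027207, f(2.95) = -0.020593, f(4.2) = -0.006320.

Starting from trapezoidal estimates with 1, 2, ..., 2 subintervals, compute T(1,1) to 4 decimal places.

T(0,0) (trapezoid, 1 panel, h=2.5000): 0.026109
T(1,0) (trapezoid, 2 panels, h=1.2500): -0.012687
T(1,1) = -0.012687 + (-0.012687 − 0.026109)/3 = -0.025619

-0.0256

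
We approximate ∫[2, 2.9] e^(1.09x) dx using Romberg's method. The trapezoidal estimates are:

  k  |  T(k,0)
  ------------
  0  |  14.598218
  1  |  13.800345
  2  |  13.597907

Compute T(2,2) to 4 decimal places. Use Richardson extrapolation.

13.5302

Richardson extrapolation on the trapezoidal column (denominator 4−1=3):
T(1,1) = 13.800345 + (13.800345 − 14.598218)/3 = 13.534387
T(2,1) = (4·13.597907 − 13.800345) / 3 = 13.530428
T(2,2) = 13.530428 + (13.530428 − 13.534387)/15 = 13.530164
(Column j=1 coincides with Simpson's rule on the same nodes.)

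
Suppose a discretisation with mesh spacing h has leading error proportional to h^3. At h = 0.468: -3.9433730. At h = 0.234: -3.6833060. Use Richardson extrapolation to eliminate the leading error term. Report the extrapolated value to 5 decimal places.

The leading error scales as h^3; refining by a factor of 2 reduces it by 2^3 = 8.
Extrapolated value = (8·A(h/2) − A(h)) / (8 − 1)
= (8·(-3.6833060) − (-3.9433730)) / 7
= -25.5230750 / 7 = -3.6461536

-3.64615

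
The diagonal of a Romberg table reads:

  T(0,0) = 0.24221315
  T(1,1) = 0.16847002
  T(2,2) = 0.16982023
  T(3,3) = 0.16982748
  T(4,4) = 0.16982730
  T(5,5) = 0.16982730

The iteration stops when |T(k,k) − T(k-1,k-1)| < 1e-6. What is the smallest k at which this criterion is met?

k = 4

|T(1,1) − T(0,0)| = 0.07374313 ≥ 1e-6
|T(2,2) − T(1,1)| = 0.00135021 ≥ 1e-6
|T(3,3) − T(2,2)| = 0.00000725 ≥ 1e-6
|T(4,4) − T(3,3)| = 0.00000018 < 1e-6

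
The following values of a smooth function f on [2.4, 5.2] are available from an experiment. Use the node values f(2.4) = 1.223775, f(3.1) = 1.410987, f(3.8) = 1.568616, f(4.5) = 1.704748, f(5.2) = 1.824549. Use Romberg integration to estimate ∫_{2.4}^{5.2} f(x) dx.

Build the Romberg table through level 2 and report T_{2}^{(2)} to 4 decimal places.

T_{0}^{(0)} (trapezoid, 1 panel, h=2.8000): 4.267654
T_{1}^{(0)} (trapezoid, 2 panels, h=1.4000): 4.329889
T_{2}^{(0)} (trapezoid, 4 panels, h=0.7000): 4.345959
T_{1}^{(1)} = 4.329889 + (4.329889 − 4.267654)/3 = 4.350634
T_{2}^{(1)} = 4.345959 + (4.345959 − 4.329889)/3 = 4.351316
T_{2}^{(2)} = 4.351316 + (4.351316 − 4.350634)/15 = 4.351361

4.3514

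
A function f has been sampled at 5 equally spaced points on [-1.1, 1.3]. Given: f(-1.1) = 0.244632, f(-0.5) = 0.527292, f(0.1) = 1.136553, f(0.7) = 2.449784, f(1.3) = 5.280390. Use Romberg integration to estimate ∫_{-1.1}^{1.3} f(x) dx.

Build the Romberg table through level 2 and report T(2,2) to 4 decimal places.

3.9355

T(0,0) (trapezoid, 1 panel, h=2.4000): 6.630026
T(1,0) (trapezoid, 2 panels, h=1.2000): 4.678877
T(2,0) (trapezoid, 4 panels, h=0.6000): 4.125684
T(1,1) = 4.678877 + (4.678877 − 6.630026)/3 = 4.028494
T(2,1) = 4.125684 + (4.125684 − 4.678877)/3 = 3.941286
T(2,2) = 3.941286 + (3.941286 − 4.028494)/15 = 3.935472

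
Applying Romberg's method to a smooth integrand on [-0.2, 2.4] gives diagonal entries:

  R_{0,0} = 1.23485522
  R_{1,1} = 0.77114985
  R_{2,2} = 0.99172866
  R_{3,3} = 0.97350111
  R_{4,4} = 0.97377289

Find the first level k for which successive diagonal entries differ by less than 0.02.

k = 3

|R_{1,1} − R_{0,0}| = 0.46370537 ≥ 0.02
|R_{2,2} − R_{1,1}| = 0.22057881 ≥ 0.02
|R_{3,3} − R_{2,2}| = 0.01822755 < 0.02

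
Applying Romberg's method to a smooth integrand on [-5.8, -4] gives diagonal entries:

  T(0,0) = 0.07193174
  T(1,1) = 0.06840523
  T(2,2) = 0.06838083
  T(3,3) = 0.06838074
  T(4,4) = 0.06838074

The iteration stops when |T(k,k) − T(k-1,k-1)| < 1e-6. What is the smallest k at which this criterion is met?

k = 3

|T(1,1) − T(0,0)| = 0.00352651 ≥ 1e-6
|T(2,2) − T(1,1)| = 0.00002440 ≥ 1e-6
|T(3,3) − T(2,2)| = 0.00000009 < 1e-6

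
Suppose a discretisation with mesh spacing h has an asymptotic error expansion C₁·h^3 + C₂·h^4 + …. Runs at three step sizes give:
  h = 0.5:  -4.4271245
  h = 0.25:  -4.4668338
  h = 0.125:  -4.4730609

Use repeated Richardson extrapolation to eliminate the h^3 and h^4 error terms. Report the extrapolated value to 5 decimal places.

First eliminate the h^3 term (factor 2^3 = 8):
  B₁ = (8·(-4.4668338) − (-4.4271245))/7 = -4.4725066
  B₂ = (8·(-4.4730609) − (-4.4668338))/7 = -4.4739505
Then eliminate the h^4 term (factor 2^4 = 16):
  (16·(-4.4739505) − (-4.4725066))/15 = -4.4740468

-4.47405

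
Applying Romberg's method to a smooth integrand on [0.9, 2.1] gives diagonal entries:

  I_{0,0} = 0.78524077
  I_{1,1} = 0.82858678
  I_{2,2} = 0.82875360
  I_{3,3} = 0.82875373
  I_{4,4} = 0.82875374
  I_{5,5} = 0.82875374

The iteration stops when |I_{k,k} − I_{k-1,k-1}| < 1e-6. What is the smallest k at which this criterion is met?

k = 3

|I_{1,1} − I_{0,0}| = 0.04334601 ≥ 1e-6
|I_{2,2} − I_{1,1}| = 0.00016682 ≥ 1e-6
|I_{3,3} − I_{2,2}| = 0.00000013 < 1e-6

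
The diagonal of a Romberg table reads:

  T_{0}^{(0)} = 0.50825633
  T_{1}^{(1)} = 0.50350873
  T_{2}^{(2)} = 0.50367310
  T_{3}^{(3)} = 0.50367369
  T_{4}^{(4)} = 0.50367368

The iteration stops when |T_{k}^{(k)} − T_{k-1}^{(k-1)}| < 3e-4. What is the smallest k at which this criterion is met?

k = 2

|T_{1}^{(1)} − T_{0}^{(0)}| = 0.00474760 ≥ 3e-4
|T_{2}^{(2)} − T_{1}^{(1)}| = 0.00016437 < 3e-4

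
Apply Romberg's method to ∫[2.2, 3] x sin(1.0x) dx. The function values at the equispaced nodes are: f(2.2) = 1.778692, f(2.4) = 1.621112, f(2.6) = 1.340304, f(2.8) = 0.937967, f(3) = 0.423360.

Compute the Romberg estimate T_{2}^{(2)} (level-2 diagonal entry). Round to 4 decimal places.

1.0079

T_{0}^{(0)} (trapezoid, 1 panel, h=0.8000): 0.880821
T_{1}^{(0)} (trapezoid, 2 panels, h=0.4000): 0.976532
T_{2}^{(0)} (trapezoid, 4 panels, h=0.2000): 1.000082
T_{1}^{(1)} = 0.976532 + (0.976532 − 0.880821)/3 = 1.008436
T_{2}^{(1)} = 1.000082 + (1.000082 − 0.976532)/3 = 1.007932
T_{2}^{(2)} = 1.007932 + (1.007932 − 1.008436)/15 = 1.007898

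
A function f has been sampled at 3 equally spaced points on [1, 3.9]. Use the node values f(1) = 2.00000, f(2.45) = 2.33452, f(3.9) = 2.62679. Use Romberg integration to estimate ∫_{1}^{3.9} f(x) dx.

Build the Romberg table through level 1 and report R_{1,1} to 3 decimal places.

6.750

R_{0,0} (trapezoid, 1 panel, h=2.9000): 6.70885
R_{1,0} (trapezoid, 2 panels, h=1.4500): 6.73948
R_{1,1} = 6.73948 + (6.73948 − 6.70885)/3 = 6.74969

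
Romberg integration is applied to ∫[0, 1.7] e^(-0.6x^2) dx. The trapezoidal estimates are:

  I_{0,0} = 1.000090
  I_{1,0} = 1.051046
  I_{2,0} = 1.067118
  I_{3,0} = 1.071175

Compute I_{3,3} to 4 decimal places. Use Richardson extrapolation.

Richardson extrapolation on the trapezoidal column (denominator 4−1=3):
I_{1,1} = 1.051046 + (1.051046 − 1.000090)/3 = 1.068031
I_{2,1} = (4·1.067118 − 1.051046) / 3 = 1.072475
I_{3,1} = (4·1.071175 − 1.067118) / 3 = 1.072527
I_{2,2} = 1.072475 + (1.072475 − 1.068031)/15 = 1.072771
I_{3,2} = (16·1.072527 − 1.072475) / 15 = 1.072530
I_{3,3} = 1.072530 + (1.072530 − 1.072771)/63 = 1.072526

1.0725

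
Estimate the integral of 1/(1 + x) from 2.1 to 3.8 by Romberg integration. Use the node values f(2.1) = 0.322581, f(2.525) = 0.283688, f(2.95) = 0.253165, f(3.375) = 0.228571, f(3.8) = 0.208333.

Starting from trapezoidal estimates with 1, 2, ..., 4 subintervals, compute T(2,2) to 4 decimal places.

0.4372

T(0,0) (trapezoid, 1 panel, h=1.7000): 0.451277
T(1,0) (trapezoid, 2 panels, h=0.8500): 0.440829
T(2,0) (trapezoid, 4 panels, h=0.4250): 0.438124
T(1,1) = 0.440829 + (0.440829 − 0.451277)/3 = 0.437346
T(2,1) = 0.438124 + (0.438124 − 0.440829)/3 = 0.437222
T(2,2) = 0.437222 + (0.437222 − 0.437346)/15 = 0.437214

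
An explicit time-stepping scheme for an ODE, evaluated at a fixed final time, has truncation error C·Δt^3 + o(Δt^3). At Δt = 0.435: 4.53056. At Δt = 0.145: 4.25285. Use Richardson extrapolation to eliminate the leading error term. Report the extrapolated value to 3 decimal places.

Extrapolated value = (27·A(Δt/3) − A(Δt)) / (27 − 1)
= (27·4.25285 − 4.53056) / 26
= 110.29639 / 26 = 4.24217

4.242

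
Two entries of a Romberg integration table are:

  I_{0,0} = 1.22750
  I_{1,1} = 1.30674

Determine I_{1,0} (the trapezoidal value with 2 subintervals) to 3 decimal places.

1.287

From I_{1,1} = (4·I_{1,0} − I_{0,0})/3, solve for I_{1,0}:
4·I_{1,0} = 3·1.30674 + 1.22750 = 5.14772
I_{1,0} = 1.28693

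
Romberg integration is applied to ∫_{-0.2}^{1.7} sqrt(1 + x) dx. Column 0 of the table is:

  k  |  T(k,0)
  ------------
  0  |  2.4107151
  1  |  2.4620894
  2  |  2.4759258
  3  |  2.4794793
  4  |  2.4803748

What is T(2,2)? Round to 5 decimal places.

Richardson extrapolation on the trapezoidal column (denominator 4−1=3):
T(1,1) = 2.4620894 + (2.4620894 − 2.4107151)/3 = 2.4792142
T(2,1) = 2.4759258 + (2.4759258 − 2.4620894)/3 = 2.4805379
T(2,2) = (16·2.4805379 − 2.4792142) / 15 = 2.4806261

2.48063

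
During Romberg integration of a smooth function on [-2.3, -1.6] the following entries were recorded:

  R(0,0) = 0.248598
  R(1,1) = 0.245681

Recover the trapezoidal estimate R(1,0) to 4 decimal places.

0.2464

From R(1,1) = (4·R(1,0) − R(0,0))/3, solve for R(1,0):
4·R(1,0) = 3·0.245681 + 0.248598 = 0.985641
R(1,0) = 0.246410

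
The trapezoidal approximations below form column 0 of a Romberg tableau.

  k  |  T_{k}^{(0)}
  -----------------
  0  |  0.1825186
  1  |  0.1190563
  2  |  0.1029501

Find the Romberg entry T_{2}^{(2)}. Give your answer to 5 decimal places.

T_{1}^{(1)} = (4·0.1190563 − 0.1825186) / 3 = 0.0979022
T_{2}^{(1)} = 0.1029501 + (0.1029501 − 0.1190563)/3 = 0.0975814
T_{2}^{(2)} = 0.0975814 + (0.0975814 − 0.0979022)/15 = 0.0975600

0.09756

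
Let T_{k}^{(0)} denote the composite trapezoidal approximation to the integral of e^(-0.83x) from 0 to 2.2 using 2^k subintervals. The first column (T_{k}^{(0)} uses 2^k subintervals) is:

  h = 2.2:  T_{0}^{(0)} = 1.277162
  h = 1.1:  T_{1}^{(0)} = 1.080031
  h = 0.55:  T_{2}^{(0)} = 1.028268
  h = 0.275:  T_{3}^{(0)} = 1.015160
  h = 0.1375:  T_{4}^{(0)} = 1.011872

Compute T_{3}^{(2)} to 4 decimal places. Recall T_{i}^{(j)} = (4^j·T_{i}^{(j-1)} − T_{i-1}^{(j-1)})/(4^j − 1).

T_{2}^{(1)} = 1.028268 + (1.028268 − 1.080031)/3 = 1.011014
T_{3}^{(1)} = (4·1.015160 − 1.028268) / 3 = 1.010791
T_{3}^{(2)} = 1.010791 + (1.010791 − 1.011014)/15 = 1.010776

1.0108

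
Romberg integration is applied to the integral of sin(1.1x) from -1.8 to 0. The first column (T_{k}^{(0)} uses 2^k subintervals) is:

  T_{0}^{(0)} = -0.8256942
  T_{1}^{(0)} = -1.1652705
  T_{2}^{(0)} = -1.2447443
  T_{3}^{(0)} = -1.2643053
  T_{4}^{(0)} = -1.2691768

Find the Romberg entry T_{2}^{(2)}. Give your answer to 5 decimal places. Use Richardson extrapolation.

Richardson extrapolation on the trapezoidal column (denominator 4−1=3):
T_{1}^{(1)} = -1.1652705 + (-1.1652705 − (-0.8256942))/3 = -1.2784626
T_{2}^{(1)} = (4·(-1.2447443) − (-1.1652705)) / 3 = -1.2712356
T_{2}^{(2)} = -1.2712356 + (-1.2712356 − (-1.2784626))/15 = -1.2707538

-1.27075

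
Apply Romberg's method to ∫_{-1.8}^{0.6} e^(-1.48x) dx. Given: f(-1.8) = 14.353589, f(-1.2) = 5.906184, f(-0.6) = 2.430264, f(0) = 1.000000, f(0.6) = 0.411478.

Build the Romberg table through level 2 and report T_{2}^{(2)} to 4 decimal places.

T_{0}^{(0)} (trapezoid, 1 panel, h=2.4000): 17.718080
T_{1}^{(0)} (trapezoid, 2 panels, h=1.2000): 11.775357
T_{2}^{(0)} (trapezoid, 4 panels, h=0.6000): 10.031389
T_{1}^{(1)} = 11.775357 + (11.775357 − 17.718080)/3 = 9.794449
T_{2}^{(1)} = 10.031389 + (10.031389 − 11.775357)/3 = 9.450066
T_{2}^{(2)} = 9.450066 + (9.450066 − 9.794449)/15 = 9.427107

9.4271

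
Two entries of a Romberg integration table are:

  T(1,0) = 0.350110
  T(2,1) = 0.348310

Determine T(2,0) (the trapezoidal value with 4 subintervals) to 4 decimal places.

From T(2,1) = (4·T(2,0) − T(1,0))/3, solve for T(2,0):
4·T(2,0) = 3·0.348310 + 0.350110 = 1.395040
T(2,0) = 0.348760

0.3488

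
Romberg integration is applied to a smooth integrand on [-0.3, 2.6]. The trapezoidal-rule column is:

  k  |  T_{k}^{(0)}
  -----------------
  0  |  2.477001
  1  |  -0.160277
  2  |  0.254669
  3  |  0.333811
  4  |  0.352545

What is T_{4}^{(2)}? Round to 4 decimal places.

Richardson extrapolation on the trapezoidal column (denominator 4−1=3):
T_{3}^{(1)} = (4·0.333811 − 0.254669) / 3 = 0.360192
T_{4}^{(1)} = 0.352545 + (0.352545 − 0.333811)/3 = 0.358790
T_{4}^{(2)} = (16·0.358790 − 0.360192) / 15 = 0.358697

0.3587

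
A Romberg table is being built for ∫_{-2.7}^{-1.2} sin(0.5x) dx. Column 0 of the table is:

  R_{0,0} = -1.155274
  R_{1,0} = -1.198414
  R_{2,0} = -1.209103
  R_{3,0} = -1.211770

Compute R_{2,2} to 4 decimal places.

Richardson extrapolation on the trapezoidal column (denominator 4−1=3):
R_{1,1} = (4·(-1.198414) − (-1.155274)) / 3 = -1.212794
R_{2,1} = -1.209103 + (-1.209103 − (-1.198414))/3 = -1.212666
R_{2,2} = -1.212666 + (-1.212666 − (-1.212794))/15 = -1.212657

-1.2127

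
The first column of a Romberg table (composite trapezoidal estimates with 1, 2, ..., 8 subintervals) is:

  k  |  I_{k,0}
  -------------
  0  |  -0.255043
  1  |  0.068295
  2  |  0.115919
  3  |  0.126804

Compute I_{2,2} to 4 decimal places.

0.1288

Richardson extrapolation on the trapezoidal column (denominator 4−1=3):
I_{1,1} = (4·0.068295 − (-0.255043)) / 3 = 0.176074
I_{2,1} = (4·0.115919 − 0.068295) / 3 = 0.131794
I_{2,2} = 0.131794 + (0.131794 − 0.176074)/15 = 0.128842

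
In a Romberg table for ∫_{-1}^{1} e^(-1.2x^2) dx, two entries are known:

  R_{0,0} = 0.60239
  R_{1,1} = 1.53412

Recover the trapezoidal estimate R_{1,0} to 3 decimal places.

1.301

From R_{1,1} = (4·R_{1,0} − R_{0,0})/3, solve for R_{1,0}:
4·R_{1,0} = 3·1.53412 + 0.60239 = 5.20475
R_{1,0} = 1.30119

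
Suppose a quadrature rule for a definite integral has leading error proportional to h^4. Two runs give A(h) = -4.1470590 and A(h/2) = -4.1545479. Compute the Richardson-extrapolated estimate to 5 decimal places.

-4.15505

Extrapolated value = (16·A(h/2) − A(h)) / (16 − 1)
= (16·(-4.1545479) − (-4.1470590)) / 15
= -62.3257074 / 15 = -4.1550472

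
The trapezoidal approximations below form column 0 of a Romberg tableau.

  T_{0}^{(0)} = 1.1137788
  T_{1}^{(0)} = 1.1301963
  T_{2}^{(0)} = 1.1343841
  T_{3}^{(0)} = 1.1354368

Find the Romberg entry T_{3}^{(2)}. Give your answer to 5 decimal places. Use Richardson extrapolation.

1.13579

Richardson extrapolation on the trapezoidal column (denominator 4−1=3):
T_{2}^{(1)} = 1.1343841 + (1.1343841 − 1.1301963)/3 = 1.1357800
T_{3}^{(1)} = (4·1.1354368 − 1.1343841) / 3 = 1.1357877
T_{3}^{(2)} = 1.1357877 + (1.1357877 − 1.1357800)/15 = 1.1357882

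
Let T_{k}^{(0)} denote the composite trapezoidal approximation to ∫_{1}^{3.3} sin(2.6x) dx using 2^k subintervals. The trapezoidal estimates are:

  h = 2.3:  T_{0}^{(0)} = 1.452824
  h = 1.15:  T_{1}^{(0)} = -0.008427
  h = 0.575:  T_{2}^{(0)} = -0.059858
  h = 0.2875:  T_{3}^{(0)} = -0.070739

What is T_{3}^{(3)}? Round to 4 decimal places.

Richardson extrapolation on the trapezoidal column (denominator 4−1=3):
T_{1}^{(1)} = (4·(-0.008427) − 1.452824) / 3 = -0.495511
T_{2}^{(1)} = -0.059858 + (-0.059858 − (-0.008427))/3 = -0.077002
T_{3}^{(1)} = (4·(-0.070739) − (-0.059858)) / 3 = -0.074366
T_{2}^{(2)} = (16·(-0.077002) − (-0.495511)) / 15 = -0.049101
T_{3}^{(2)} = -0.074366 + (-0.074366 − (-0.077002))/15 = -0.074190
T_{3}^{(3)} = (64·(-0.074190) − (-0.049101)) / 63 = -0.074588
(Column j=1 coincides with Simpson's rule on the same nodes.)

-0.0746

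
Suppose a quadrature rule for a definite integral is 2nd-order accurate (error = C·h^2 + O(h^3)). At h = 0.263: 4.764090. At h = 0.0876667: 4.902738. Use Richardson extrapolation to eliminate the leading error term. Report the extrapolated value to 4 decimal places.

4.9201

The leading error scales as h^2; refining by a factor of 3 reduces it by 3^2 = 9.
Extrapolated value = (9·A(h/3) − A(h)) / (9 − 1)
= (9·4.902738 − 4.764090) / 8
= 39.360552 / 8 = 4.920069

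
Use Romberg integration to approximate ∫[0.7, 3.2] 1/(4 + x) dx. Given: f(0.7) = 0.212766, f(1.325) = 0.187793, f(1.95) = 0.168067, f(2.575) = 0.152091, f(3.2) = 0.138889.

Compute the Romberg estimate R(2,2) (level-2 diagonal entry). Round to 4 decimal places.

0.4265

R(0,0) (trapezoid, 1 panel, h=2.5000): 0.439569
R(1,0) (trapezoid, 2 panels, h=1.2500): 0.429868
R(2,0) (trapezoid, 4 panels, h=0.6250): 0.427362
R(1,1) = 0.429868 + (0.429868 − 0.439569)/3 = 0.426634
R(2,1) = 0.427362 + (0.427362 − 0.429868)/3 = 0.426527
R(2,2) = 0.426527 + (0.426527 − 0.426634)/15 = 0.426520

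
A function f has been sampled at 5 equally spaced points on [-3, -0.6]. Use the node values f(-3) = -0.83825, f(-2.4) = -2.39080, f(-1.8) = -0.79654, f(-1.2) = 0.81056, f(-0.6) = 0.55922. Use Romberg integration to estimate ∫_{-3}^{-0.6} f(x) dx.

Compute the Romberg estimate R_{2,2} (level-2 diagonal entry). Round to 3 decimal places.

R_{0,0} (trapezoid, 1 panel, h=2.4000): -0.33484
R_{1,0} (trapezoid, 2 panels, h=1.2000): -1.12327
R_{2,0} (trapezoid, 4 panels, h=0.6000): -1.50978
R_{1,1} = -1.12327 + (-1.12327 − (-0.33484))/3 = -1.38608
R_{2,1} = -1.50978 + (-1.50978 − (-1.12327))/3 = -1.63862
R_{2,2} = -1.63862 + (-1.63862 − (-1.38608))/15 = -1.65546

-1.655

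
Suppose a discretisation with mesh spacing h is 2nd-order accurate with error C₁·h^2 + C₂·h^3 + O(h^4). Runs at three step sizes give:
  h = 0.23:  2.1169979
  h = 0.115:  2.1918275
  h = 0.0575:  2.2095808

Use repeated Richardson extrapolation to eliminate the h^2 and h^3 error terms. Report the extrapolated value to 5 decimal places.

First eliminate the h^2 term (factor 2^2 = 4):
  B₁ = (4·2.1918275 − 2.1169979)/3 = 2.2167707
  B₂ = (4·2.2095808 − 2.1918275)/3 = 2.2154986
Then eliminate the h^3 term (factor 2^3 = 8):
  (8·2.2154986 − 2.2167707)/7 = 2.2153169

2.21532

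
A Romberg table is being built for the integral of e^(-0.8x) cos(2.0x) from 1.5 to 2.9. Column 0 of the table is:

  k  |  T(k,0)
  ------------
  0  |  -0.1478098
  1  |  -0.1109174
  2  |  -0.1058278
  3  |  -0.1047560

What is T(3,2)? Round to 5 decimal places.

Richardson extrapolation on the trapezoidal column (denominator 4−1=3):
T(2,1) = (4·(-0.1058278) − (-0.1109174)) / 3 = -0.1041313
T(3,1) = (4·(-0.1047560) − (-0.1058278)) / 3 = -0.1043987
T(3,2) = -0.1043987 + (-0.1043987 − (-0.1041313))/15 = -0.1044165

-0.10442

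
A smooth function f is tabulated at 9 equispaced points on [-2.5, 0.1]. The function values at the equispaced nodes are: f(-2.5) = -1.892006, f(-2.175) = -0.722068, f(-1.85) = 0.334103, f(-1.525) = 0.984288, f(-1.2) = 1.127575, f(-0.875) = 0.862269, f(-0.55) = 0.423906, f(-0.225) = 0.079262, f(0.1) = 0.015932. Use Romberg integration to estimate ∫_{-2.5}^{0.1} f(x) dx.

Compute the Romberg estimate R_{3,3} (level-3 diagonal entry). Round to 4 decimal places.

R_{0,0} (trapezoid, 1 panel, h=2.6000): -2.438896
R_{1,0} (trapezoid, 2 panels, h=1.3000): 0.246399
R_{2,0} (trapezoid, 4 panels, h=0.6500): 0.615906
R_{3,0} (trapezoid, 8 panels, h=0.3250): 0.699172
R_{1,1} = 0.246399 + (0.246399 − (-2.438896))/3 = 1.141497
R_{2,1} = 0.615906 + (0.615906 − 0.246399)/3 = 0.739075
R_{3,1} = 0.699172 + (0.699172 − 0.615906)/3 = 0.726927
R_{2,2} = 0.739075 + (0.739075 − 1.141497)/15 = 0.712247
R_{3,2} = 0.726927 + (0.726927 − 0.739075)/15 = 0.726117
R_{3,3} = 0.726117 + (0.726117 − 0.712247)/63 = 0.726337

0.7263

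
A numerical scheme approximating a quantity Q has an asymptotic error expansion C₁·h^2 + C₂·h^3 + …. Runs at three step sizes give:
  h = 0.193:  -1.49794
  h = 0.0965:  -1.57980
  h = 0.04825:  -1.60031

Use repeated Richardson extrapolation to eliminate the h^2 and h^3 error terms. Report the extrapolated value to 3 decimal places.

-1.607

First eliminate the h^2 term (factor 2^2 = 4):
  B₁ = (4·(-1.57980) − (-1.49794))/3 = -1.60709
  B₂ = (4·(-1.60031) − (-1.57980))/3 = -1.60715
Then eliminate the h^3 term (factor 2^3 = 8):
  (8·(-1.60715) − (-1.60709))/7 = -1.60716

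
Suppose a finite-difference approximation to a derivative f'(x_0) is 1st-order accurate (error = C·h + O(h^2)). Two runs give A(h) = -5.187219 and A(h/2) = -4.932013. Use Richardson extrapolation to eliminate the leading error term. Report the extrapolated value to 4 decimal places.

-4.6768

The leading error scales as h; refining by a factor of 2 reduces it by 2^1 = 2.
Extrapolated value = (2·A(h/2) − A(h)) / (2 − 1)
= (2·(-4.932013) − (-5.187219)) / 1
= -4.676807 / 1 = -4.676807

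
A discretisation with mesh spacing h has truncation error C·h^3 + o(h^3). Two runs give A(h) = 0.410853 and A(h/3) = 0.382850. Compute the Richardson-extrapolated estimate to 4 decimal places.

0.3818

The leading error scales as h^3; refining by a factor of 3 reduces it by 3^3 = 27.
Extrapolated value = (27·A(h/3) − A(h)) / (27 − 1)
= (27·0.382850 − 0.410853) / 26
= 9.926097 / 26 = 0.381773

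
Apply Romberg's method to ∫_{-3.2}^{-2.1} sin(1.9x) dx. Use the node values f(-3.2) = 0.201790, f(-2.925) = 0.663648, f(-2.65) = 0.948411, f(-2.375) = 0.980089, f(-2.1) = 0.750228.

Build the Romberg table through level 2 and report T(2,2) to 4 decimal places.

0.8634

T(0,0) (trapezoid, 1 panel, h=1.1000): 0.523610
T(1,0) (trapezoid, 2 panels, h=0.5500): 0.783431
T(2,0) (trapezoid, 4 panels, h=0.2750): 0.843743
T(1,1) = 0.783431 + (0.783431 − 0.523610)/3 = 0.870038
T(2,1) = 0.843743 + (0.843743 − 0.783431)/3 = 0.863847
T(2,2) = 0.863847 + (0.863847 − 0.870038)/15 = 0.863434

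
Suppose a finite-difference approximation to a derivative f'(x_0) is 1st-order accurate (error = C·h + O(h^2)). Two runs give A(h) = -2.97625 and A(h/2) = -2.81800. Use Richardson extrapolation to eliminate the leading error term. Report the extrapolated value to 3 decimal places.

The leading error scales as h; refining by a factor of 2 reduces it by 2^1 = 2.
Extrapolated value = (2·A(h/2) − A(h)) / (2 − 1)
= (2·(-2.81800) − (-2.97625)) / 1
= -2.65975 / 1 = -2.65975

-2.660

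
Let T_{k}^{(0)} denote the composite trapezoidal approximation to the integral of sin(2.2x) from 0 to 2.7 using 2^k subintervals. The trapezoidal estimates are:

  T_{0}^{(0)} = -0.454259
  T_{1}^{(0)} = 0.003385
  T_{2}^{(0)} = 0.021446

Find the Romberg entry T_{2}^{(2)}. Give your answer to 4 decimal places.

0.0189

Richardson extrapolation on the trapezoidal column (denominator 4−1=3):
T_{1}^{(1)} = 0.003385 + (0.003385 − (-0.454259))/3 = 0.155933
T_{2}^{(1)} = (4·0.021446 − 0.003385) / 3 = 0.027466
T_{2}^{(2)} = 0.027466 + (0.027466 − 0.155933)/15 = 0.018902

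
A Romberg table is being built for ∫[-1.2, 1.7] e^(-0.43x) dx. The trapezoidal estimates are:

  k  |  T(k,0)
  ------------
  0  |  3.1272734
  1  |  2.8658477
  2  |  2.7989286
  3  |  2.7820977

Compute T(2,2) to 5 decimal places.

2.77648

Richardson extrapolation on the trapezoidal column (denominator 4−1=3):
T(1,1) = (4·2.8658477 − 3.1272734) / 3 = 2.7787058
T(2,1) = 2.7989286 + (2.7989286 − 2.8658477)/3 = 2.7766222
T(2,2) = (16·2.7766222 − 2.7787058) / 15 = 2.7764833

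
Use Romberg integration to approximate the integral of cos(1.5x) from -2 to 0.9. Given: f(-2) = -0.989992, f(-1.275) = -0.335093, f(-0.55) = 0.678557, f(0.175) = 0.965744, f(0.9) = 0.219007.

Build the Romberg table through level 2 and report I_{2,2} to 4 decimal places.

I_{0,0} (trapezoid, 1 panel, h=2.9000): -1.117928
I_{1,0} (trapezoid, 2 panels, h=1.4500): 0.424944
I_{2,0} (trapezoid, 4 panels, h=0.7250): 0.669694
I_{1,1} = 0.424944 + (0.424944 − (-1.117928))/3 = 0.939235
I_{2,1} = 0.669694 + (0.669694 − 0.424944)/3 = 0.751277
I_{2,2} = 0.751277 + (0.751277 − 0.939235)/15 = 0.738746

0.7387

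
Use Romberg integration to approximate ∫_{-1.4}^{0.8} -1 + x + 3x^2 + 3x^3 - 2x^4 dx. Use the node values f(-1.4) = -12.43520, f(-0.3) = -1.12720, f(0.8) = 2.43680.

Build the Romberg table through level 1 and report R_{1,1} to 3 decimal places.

-5.319

R_{0,0} (trapezoid, 1 panel, h=2.2000): -10.99824
R_{1,0} (trapezoid, 2 panels, h=1.1000): -6.73904
R_{1,1} = -6.73904 + (-6.73904 − (-10.99824))/3 = -5.31931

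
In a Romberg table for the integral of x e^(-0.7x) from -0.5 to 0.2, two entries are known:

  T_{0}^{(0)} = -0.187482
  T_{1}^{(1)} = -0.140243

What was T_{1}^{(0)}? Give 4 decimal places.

-0.1521

From T_{1}^{(1)} = (4·T_{1}^{(0)} − T_{0}^{(0)})/3, solve for T_{1}^{(0)}:
4·T_{1}^{(0)} = 3·(-0.140243) + (-0.187482) = -0.608211
T_{1}^{(0)} = -0.152053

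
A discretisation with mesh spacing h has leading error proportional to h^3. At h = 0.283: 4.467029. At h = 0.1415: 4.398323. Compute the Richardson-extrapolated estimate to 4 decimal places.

Extrapolated value = (8·A(h/2) − A(h)) / (8 − 1)
= (8·4.398323 − 4.467029) / 7
= 30.719555 / 7 = 4.388508

4.3885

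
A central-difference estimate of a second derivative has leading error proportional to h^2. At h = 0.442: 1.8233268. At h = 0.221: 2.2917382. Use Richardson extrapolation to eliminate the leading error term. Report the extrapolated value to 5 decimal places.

The leading error scales as h^2; refining by a factor of 2 reduces it by 2^2 = 4.
Extrapolated value = (4·A(h/2) − A(h)) / (4 − 1)
= (4·2.2917382 − 1.8233268) / 3
= 7.3436260 / 3 = 2.4478753

2.44788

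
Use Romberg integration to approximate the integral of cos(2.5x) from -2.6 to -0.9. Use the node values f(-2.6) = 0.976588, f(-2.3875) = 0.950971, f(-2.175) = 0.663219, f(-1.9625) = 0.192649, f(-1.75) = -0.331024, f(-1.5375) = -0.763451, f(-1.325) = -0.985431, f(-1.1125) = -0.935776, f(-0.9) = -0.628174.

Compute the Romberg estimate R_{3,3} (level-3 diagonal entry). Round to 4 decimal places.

R_{0,0} (trapezoid, 1 panel, h=1.7000): 0.296152
R_{1,0} (trapezoid, 2 panels, h=0.8500): -0.133294
R_{2,0} (trapezoid, 4 panels, h=0.4250): -0.203587
R_{3,0} (trapezoid, 8 panels, h=0.2125): -0.219860
R_{1,1} = -0.133294 + (-0.133294 − 0.296152)/3 = -0.276443
R_{2,1} = -0.203587 + (-0.203587 − (-0.133294))/3 = -0.227018
R_{3,1} = -0.219860 + (-0.219860 − (-0.203587))/3 = -0.225284
R_{2,2} = -0.227018 + (-0.227018 − (-0.276443))/15 = -0.223723
R_{3,2} = -0.225284 + (-0.225284 − (-0.227018))/15 = -0.225168
R_{3,3} = -0.225168 + (-0.225168 − (-0.223723))/63 = -0.225191

-0.2252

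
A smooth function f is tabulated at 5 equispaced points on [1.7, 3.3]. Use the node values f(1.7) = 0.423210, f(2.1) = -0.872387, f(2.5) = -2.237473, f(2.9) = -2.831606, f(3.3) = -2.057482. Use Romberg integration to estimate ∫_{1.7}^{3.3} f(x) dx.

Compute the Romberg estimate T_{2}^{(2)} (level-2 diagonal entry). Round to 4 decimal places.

-2.7879

T_{0}^{(0)} (trapezoid, 1 panel, h=1.6000): -1.307418
T_{1}^{(0)} (trapezoid, 2 panels, h=0.8000): -2.443687
T_{2}^{(0)} (trapezoid, 4 panels, h=0.4000): -2.703441
T_{1}^{(1)} = -2.443687 + (-2.443687 − (-1.307418))/3 = -2.822443
T_{2}^{(1)} = -2.703441 + (-2.703441 − (-2.443687))/3 = -2.790026
T_{2}^{(2)} = -2.790026 + (-2.790026 − (-2.822443))/15 = -2.787865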